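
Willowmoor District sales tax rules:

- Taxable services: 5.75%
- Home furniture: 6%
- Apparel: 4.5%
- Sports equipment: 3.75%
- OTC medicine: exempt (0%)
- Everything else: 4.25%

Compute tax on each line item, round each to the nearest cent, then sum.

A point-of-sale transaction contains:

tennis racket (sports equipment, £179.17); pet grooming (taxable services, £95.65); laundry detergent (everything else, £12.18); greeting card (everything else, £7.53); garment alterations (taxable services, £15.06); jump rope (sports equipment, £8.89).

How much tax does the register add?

£14.26

Tennis racket £179.17: sports equipment → 3.75% → £6.72
Pet grooming £95.65: taxable services → 5.75% → £5.50
Laundry detergent £12.18: everything else → 4.25% → £0.52
Greeting card £7.53: everything else → 4.25% → £0.32
Garment alterations £15.06: taxable services → 5.75% → £0.87
Jump rope £8.89: sports equipment → 3.75% → £0.33
Total tax = £6.72 + £5.50 + £0.52 + £0.32 + £0.87 + £0.33 = £14.26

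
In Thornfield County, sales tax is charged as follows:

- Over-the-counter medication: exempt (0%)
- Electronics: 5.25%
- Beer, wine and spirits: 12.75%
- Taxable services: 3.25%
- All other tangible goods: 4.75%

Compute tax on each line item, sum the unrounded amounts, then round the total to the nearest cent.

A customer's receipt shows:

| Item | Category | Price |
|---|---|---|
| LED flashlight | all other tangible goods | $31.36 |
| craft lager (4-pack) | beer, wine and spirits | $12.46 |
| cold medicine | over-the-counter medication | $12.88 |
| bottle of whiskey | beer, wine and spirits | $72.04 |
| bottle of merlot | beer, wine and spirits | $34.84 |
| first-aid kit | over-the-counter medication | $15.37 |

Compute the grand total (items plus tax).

$195.66

LED flashlight $31.36: all other tangible goods → 4.75% → $1.4896
Craft lager (4-pack) $12.46: beer, wine and spirits → 12.75% → $1.58865
Cold medicine $12.88: over-the-counter medication → 0% → $0.00
Bottle of whiskey $72.04: beer, wine and spirits → 12.75% → $9.1851
Bottle of merlot $34.84: beer, wine and spirits → 12.75% → $4.4421
First-aid kit $15.37: over-the-counter medication → 0% → $0.00
Subtotal = $178.95; unrounded tax = $16.70545 → $16.71; total due = $195.66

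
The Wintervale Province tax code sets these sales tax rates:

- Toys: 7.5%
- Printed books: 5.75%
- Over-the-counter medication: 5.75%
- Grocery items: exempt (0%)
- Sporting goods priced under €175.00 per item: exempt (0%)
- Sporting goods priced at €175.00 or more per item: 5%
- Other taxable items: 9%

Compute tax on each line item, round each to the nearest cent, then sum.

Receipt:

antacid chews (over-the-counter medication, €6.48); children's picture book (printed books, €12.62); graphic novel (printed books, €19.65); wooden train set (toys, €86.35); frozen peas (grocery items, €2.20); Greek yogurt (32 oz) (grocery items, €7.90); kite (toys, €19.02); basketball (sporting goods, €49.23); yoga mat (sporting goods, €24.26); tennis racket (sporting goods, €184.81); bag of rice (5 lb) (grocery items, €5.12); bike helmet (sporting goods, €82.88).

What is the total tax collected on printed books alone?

€1.86

Children's picture book €12.62: printed books → 5.75% → €0.73
Graphic novel €19.65: printed books → 5.75% → €1.13
Tax on printed books = €0.73 + €1.13 = €1.86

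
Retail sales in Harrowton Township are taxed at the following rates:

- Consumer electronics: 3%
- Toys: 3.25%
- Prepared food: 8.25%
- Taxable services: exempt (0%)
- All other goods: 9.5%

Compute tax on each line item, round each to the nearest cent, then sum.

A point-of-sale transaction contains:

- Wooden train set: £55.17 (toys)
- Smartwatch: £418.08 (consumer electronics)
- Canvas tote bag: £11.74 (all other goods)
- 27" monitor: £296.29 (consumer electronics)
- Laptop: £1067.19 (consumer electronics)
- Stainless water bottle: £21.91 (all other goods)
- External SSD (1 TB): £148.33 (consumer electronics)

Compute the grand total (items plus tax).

£2081.60

Wooden train set £55.17: toys → 3.25% → £1.79
Smartwatch £418.08: consumer electronics → 3% → £12.54
Canvas tote bag £11.74: all other goods → 9.5% → £1.12
27" monitor £296.29: consumer electronics → 3% → £8.89
Laptop £1067.19: consumer electronics → 3% → £32.02
Stainless water bottle £21.91: all other goods → 9.5% → £2.08
External SSD (1 TB) £148.33: consumer electronics → 3% → £4.45
Subtotal = £2018.71; tax = £62.89; total due = £2081.60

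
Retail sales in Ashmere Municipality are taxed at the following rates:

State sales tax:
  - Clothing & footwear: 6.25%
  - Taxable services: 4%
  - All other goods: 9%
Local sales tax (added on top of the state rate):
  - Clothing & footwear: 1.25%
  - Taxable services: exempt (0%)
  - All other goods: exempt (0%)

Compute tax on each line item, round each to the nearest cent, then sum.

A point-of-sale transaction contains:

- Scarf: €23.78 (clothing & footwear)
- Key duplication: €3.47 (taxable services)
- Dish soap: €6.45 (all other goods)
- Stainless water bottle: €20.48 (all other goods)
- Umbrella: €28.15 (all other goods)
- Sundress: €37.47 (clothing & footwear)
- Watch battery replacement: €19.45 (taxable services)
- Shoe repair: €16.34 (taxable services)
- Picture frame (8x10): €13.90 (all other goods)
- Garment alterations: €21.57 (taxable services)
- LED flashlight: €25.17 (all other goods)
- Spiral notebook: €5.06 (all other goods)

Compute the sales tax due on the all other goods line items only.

€8.93

Dish soap €6.45: all other goods → 9% + 0% local = 9% → €0.58
Stainless water bottle €20.48: all other goods → 9% + 0% local = 9% → €1.84
Umbrella €28.15: all other goods → 9% + 0% local = 9% → €2.53
Picture frame (8x10) €13.90: all other goods → 9% + 0% local = 9% → €1.25
LED flashlight €25.17: all other goods → 9% + 0% local = 9% → €2.27
Spiral notebook €5.06: all other goods → 9% + 0% local = 9% → €0.46
Tax on all other goods = €0.58 + €1.84 + €2.53 + €1.25 + €2.27 + €0.46 = €8.93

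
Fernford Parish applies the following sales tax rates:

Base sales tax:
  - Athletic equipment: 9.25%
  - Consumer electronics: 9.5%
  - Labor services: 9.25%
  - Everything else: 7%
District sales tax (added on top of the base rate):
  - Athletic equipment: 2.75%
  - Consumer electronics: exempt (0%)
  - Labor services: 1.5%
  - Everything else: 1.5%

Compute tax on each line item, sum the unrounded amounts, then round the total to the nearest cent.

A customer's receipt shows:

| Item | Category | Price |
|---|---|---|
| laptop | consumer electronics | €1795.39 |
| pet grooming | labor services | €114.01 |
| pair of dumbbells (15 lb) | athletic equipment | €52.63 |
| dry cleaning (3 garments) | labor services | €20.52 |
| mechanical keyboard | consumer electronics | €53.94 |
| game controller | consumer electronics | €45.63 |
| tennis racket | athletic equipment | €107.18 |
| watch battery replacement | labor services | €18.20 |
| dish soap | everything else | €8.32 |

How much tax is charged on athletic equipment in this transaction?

€19.18

Pair of dumbbells (15 lb) €52.63: athletic equipment → 9.25% + 2.75% district = 12% → €6.3156
Tennis racket €107.18: athletic equipment → 9.25% + 2.75% district = 12% → €12.8616
Tax on athletic equipment: unrounded sum = €19.1772 → €19.18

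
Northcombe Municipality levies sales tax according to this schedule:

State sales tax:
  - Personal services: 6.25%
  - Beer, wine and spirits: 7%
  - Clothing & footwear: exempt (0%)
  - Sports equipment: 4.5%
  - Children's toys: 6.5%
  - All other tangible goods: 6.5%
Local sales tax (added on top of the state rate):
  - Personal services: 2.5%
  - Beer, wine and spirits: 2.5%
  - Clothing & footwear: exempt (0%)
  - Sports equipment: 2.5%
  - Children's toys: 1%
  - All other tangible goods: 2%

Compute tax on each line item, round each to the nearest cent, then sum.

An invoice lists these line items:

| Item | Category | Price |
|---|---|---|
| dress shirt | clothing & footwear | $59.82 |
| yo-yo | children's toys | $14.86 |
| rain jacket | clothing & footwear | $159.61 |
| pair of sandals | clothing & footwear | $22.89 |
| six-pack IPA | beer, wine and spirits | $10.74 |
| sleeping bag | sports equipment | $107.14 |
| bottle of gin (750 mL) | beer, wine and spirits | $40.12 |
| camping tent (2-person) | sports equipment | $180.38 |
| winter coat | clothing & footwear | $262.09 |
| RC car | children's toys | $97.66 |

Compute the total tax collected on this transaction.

$33.39

Dress shirt $59.82: clothing & footwear → 0% + 0% local = 0% → $0.00
Yo-yo $14.86: children's toys → 6.5% + 1% local = 7.5% → $1.11
Rain jacket $159.61: clothing & footwear → 0% + 0% local = 0% → $0.00
Pair of sandals $22.89: clothing & footwear → 0% + 0% local = 0% → $0.00
Six-pack IPA $10.74: beer, wine and spirits → 7% + 2.5% local = 9.5% → $1.02
Sleeping bag $107.14: sports equipment → 4.5% + 2.5% local = 7% → $7.50
Bottle of gin (750 mL) $40.12: beer, wine and spirits → 7% + 2.5% local = 9.5% → $3.81
Camping tent (2-person) $180.38: sports equipment → 4.5% + 2.5% local = 7% → $12.63
Winter coat $262.09: clothing & footwear → 0% + 0% local = 0% → $0.00
RC car $97.66: children's toys → 6.5% + 1% local = 7.5% → $7.32
Total tax = $1.11 + $1.02 + $7.50 + $3.81 + $12.63 + $7.32 = $33.39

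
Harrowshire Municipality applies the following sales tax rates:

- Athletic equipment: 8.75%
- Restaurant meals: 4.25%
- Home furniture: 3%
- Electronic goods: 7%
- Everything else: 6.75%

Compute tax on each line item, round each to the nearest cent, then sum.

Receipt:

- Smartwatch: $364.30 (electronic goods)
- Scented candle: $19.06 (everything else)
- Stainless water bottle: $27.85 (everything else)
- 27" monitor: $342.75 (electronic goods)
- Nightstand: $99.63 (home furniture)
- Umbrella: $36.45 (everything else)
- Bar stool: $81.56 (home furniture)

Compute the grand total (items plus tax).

$1032.16

Smartwatch $364.30: electronic goods → 7% → $25.50
Scented candle $19.06: everything else → 6.75% → $1.29
Stainless water bottle $27.85: everything else → 6.75% → $1.88
27" monitor $342.75: electronic goods → 7% → $23.99
Nightstand $99.63: home furniture → 3% → $2.99
Umbrella $36.45: everything else → 6.75% → $2.46
Bar stool $81.56: home furniture → 3% → $2.45
Subtotal = $971.60; tax = $60.56; total due = $1032.16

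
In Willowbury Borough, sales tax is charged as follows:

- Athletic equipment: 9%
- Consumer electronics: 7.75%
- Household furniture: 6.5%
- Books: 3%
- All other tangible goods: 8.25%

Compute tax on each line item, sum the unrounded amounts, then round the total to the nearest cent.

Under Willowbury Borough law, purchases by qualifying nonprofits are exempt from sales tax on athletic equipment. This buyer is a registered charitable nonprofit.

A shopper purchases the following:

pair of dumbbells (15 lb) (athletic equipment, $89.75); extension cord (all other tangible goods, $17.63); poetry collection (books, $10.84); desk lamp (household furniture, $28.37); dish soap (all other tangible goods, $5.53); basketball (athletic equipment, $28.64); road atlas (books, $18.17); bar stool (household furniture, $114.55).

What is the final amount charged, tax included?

Pair of dumbbells (15 lb) $89.75: athletic equipment, buyer-exempt → 0% → $0.00
Extension cord $17.63: all other tangible goods → 8.25% → $1.454475
Poetry collection $10.84: books → 3% → $0.3252
Desk lamp $28.37: household furniture → 6.5% → $1.84405
Dish soap $5.53: all other tangible goods → 8.25% → $0.456225
Basketball $28.64: athletic equipment, buyer-exempt → 0% → $0.00
Road atlas $18.17: books → 3% → $0.5451
Bar stool $114.55: household furniture → 6.5% → $7.44575
Subtotal = $313.48; unrounded tax = $12.0708 → $12.07; total due = $325.55

$325.55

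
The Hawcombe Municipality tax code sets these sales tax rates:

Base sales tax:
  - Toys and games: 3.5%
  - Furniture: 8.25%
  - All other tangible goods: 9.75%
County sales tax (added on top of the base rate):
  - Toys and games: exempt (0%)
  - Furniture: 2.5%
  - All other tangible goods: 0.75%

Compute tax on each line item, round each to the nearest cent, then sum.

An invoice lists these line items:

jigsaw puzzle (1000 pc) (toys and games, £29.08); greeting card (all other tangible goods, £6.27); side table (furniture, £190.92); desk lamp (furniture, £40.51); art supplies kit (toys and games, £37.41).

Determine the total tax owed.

£27.86

Jigsaw puzzle (1000 pc) £29.08: toys and games → 3.5% + 0% county = 3.5% → £1.02
Greeting card £6.27: all other tangible goods → 9.75% + 0.75% county = 10.5% → £0.66
Side table £190.92: furniture → 8.25% + 2.5% county = 10.75% → £20.52
Desk lamp £40.51: furniture → 8.25% + 2.5% county = 10.75% → £4.35
Art supplies kit £37.41: toys and games → 3.5% + 0% county = 3.5% → £1.31
Total tax = £1.02 + £0.66 + £20.52 + £4.35 + £1.31 = £27.86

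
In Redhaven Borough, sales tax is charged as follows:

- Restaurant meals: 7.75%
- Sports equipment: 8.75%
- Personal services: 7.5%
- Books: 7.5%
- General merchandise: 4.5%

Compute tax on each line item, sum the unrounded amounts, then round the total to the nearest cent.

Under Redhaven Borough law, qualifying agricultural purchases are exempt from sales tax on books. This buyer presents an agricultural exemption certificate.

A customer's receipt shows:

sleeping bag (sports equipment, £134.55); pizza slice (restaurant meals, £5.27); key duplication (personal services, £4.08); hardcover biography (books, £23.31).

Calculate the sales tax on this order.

£12.49

Sleeping bag £134.55: sports equipment → 8.75% → £11.773125
Pizza slice £5.27: restaurant meals → 7.75% → £0.408425
Key duplication £4.08: personal services → 7.5% → £0.306
Hardcover biography £23.31: books, buyer-exempt → 0% → £0.00
Unrounded tax sum = £12.48755 → £12.49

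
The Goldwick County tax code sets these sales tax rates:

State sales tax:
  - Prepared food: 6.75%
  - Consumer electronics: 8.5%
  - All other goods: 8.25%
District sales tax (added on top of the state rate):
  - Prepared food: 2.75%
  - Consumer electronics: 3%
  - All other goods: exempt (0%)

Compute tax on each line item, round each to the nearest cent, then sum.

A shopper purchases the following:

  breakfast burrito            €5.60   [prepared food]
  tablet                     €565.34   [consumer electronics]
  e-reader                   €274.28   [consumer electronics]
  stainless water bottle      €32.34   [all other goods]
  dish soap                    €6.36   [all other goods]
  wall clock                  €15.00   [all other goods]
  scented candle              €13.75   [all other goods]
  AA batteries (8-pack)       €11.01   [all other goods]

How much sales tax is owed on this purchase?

Breakfast burrito €5.60: prepared food → 6.75% + 2.75% district = 9.5% → €0.53
Tablet €565.34: consumer electronics → 8.5% + 3% district = 11.5% → €65.01
E-reader €274.28: consumer electronics → 8.5% + 3% district = 11.5% → €31.54
Stainless water bottle €32.34: all other goods → 8.25% + 0% district = 8.25% → €2.67
Dish soap €6.36: all other goods → 8.25% + 0% district = 8.25% → €0.52
Wall clock €15.00: all other goods → 8.25% + 0% district = 8.25% → €1.24
Scented candle €13.75: all other goods → 8.25% + 0% district = 8.25% → €1.13
AA batteries (8-pack) €11.01: all other goods → 8.25% + 0% district = 8.25% → €0.91
Total tax = €0.53 + €65.01 + €31.54 + €2.67 + €0.52 + €1.24 + €1.13 + €0.91 = €103.55

€103.55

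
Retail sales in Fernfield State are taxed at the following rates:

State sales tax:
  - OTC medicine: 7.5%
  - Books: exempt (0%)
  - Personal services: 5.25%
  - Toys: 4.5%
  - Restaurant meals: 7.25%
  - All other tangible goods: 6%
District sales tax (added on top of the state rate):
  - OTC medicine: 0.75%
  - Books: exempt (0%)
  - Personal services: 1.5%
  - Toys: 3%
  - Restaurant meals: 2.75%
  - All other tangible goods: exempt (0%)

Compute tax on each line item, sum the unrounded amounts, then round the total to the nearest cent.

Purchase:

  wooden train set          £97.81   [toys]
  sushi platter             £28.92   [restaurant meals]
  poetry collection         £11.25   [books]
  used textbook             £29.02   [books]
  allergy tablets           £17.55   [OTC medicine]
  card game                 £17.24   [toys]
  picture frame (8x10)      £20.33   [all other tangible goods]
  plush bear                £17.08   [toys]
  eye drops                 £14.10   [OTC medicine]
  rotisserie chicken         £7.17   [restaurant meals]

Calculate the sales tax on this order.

£17.35

Wooden train set £97.81: toys → 4.5% + 3% district = 7.5% → £7.33575
Sushi platter £28.92: restaurant meals → 7.25% + 2.75% district = 10% → £2.892
Poetry collection £11.25: books → 0% + 0% district = 0% → £0.00
Used textbook £29.02: books → 0% + 0% district = 0% → £0.00
Allergy tablets £17.55: OTC medicine → 7.5% + 0.75% district = 8.25% → £1.447875
Card game £17.24: toys → 4.5% + 3% district = 7.5% → £1.293
Picture frame (8x10) £20.33: all other tangible goods → 6% + 0% district = 6% → £1.2198
Plush bear £17.08: toys → 4.5% + 3% district = 7.5% → £1.281
Eye drops £14.10: OTC medicine → 7.5% + 0.75% district = 8.25% → £1.16325
Rotisserie chicken £7.17: restaurant meals → 7.25% + 2.75% district = 10% → £0.717
Unrounded tax sum = £17.349675 → £17.35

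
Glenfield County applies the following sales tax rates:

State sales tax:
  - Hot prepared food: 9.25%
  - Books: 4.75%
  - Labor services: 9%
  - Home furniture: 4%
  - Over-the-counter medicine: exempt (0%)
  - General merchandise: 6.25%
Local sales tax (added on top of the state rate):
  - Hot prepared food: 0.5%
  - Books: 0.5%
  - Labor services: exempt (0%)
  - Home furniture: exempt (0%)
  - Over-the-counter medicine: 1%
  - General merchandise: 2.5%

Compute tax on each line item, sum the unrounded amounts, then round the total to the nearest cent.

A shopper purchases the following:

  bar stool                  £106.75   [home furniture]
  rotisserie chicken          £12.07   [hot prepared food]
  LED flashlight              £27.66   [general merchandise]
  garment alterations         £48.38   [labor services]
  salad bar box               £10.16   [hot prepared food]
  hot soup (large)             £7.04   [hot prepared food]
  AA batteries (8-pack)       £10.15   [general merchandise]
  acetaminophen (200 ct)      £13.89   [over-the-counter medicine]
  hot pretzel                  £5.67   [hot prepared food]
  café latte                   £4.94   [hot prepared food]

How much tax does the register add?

Bar stool £106.75: home furniture → 4% + 0% local = 4% → £4.27
Rotisserie chicken £12.07: hot prepared food → 9.25% + 0.5% local = 9.75% → £1.176825
LED flashlight £27.66: general merchandise → 6.25% + 2.5% local = 8.75% → £2.42025
Garment alterations £48.38: labor services → 9% + 0% local = 9% → £4.3542
Salad bar box £10.16: hot prepared food → 9.25% + 0.5% local = 9.75% → £0.9906
Hot soup (large) £7.04: hot prepared food → 9.25% + 0.5% local = 9.75% → £0.6864
AA batteries (8-pack) £10.15: general merchandise → 6.25% + 2.5% local = 8.75% → £0.888125
Acetaminophen (200 ct) £13.89: over-the-counter medicine → 0% + 1% local = 1% → £0.1389
Hot pretzel £5.67: hot prepared food → 9.25% + 0.5% local = 9.75% → £0.552825
Café latte £4.94: hot prepared food → 9.25% + 0.5% local = 9.75% → £0.48165
Unrounded tax sum = £15.959775 → £15.96

£15.96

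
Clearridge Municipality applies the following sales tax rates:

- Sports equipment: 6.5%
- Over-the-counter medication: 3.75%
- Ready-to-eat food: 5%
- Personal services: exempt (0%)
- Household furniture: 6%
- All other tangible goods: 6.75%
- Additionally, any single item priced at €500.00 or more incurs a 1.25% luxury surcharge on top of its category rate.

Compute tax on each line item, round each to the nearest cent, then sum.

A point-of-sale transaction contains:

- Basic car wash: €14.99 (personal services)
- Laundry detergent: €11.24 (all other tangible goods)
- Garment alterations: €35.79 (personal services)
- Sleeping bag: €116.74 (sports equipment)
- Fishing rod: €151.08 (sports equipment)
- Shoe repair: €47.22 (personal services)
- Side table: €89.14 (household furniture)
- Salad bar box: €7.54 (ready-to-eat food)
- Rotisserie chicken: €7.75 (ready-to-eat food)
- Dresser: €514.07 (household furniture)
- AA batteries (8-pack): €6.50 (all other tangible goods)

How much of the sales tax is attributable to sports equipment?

Sleeping bag €116.74: sports equipment → 6.5% → €7.59
Fishing rod €151.08: sports equipment → 6.5% → €9.82
Tax on sports equipment = €7.59 + €9.82 = €17.41

€17.41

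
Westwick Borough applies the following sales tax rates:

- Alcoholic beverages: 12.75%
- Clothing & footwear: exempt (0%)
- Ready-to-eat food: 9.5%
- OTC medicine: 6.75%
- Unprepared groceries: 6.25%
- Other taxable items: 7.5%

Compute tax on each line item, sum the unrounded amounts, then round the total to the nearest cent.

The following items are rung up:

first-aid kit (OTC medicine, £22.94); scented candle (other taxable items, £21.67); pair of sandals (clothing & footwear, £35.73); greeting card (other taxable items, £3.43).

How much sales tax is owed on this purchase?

£3.43

First-aid kit £22.94: OTC medicine → 6.75% → £1.54845
Scented candle £21.67: other taxable items → 7.5% → £1.62525
Pair of sandals £35.73: clothing & footwear → 0% → £0.00
Greeting card £3.43: other taxable items → 7.5% → £0.25725
Unrounded tax sum = £3.43095 → £3.43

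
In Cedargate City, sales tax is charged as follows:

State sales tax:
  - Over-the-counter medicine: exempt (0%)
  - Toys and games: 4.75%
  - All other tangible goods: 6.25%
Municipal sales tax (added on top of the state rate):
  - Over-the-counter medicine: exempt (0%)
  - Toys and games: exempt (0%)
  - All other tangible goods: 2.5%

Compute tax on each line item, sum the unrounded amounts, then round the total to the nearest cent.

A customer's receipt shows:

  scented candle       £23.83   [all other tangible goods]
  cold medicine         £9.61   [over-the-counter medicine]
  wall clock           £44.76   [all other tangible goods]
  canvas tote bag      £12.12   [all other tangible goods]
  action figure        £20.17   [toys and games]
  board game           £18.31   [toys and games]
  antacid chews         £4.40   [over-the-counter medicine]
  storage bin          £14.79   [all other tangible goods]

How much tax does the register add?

Scented candle £23.83: all other tangible goods → 6.25% + 2.5% municipal = 8.75% → £2.085125
Cold medicine £9.61: over-the-counter medicine → 0% + 0% municipal = 0% → £0.00
Wall clock £44.76: all other tangible goods → 6.25% + 2.5% municipal = 8.75% → £3.9165
Canvas tote bag £12.12: all other tangible goods → 6.25% + 2.5% municipal = 8.75% → £1.0605
Action figure £20.17: toys and games → 4.75% + 0% municipal = 4.75% → £0.958075
Board game £18.31: toys and games → 4.75% + 0% municipal = 4.75% → £0.869725
Antacid chews £4.40: over-the-counter medicine → 0% + 0% municipal = 0% → £0.00
Storage bin £14.79: all other tangible goods → 6.25% + 2.5% municipal = 8.75% → £1.294125
Unrounded tax sum = £10.18405 → £10.18

£10.18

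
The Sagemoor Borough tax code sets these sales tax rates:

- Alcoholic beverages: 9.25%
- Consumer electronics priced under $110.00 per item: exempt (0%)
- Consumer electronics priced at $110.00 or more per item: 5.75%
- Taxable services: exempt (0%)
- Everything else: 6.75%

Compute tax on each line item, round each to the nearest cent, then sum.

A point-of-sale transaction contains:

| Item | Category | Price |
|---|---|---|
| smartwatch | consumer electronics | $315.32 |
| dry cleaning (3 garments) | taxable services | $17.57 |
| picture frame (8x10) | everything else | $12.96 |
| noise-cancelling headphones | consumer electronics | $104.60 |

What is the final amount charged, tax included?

$469.45

Smartwatch $315.32: consumer electronics, $110.00 or more → 5.75% → $18.13
Dry cleaning (3 garments) $17.57: taxable services → 0% → $0.00
Picture frame (8x10) $12.96: everything else → 6.75% → $0.87
Noise-cancelling headphones $104.60: consumer electronics, under $110.00 → 0% → $0.00
Subtotal = $450.45; tax = $19.00; total due = $469.45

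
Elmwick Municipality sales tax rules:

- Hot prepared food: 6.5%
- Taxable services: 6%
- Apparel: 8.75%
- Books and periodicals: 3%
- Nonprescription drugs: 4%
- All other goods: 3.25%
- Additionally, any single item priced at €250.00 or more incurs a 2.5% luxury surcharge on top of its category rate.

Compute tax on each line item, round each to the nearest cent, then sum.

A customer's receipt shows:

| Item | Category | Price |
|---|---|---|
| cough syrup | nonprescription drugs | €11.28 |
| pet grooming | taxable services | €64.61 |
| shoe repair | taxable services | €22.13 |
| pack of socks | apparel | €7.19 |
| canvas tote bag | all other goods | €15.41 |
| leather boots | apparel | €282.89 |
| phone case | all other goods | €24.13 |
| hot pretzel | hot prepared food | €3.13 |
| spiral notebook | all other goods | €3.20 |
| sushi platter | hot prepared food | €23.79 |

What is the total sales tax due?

Cough syrup €11.28: nonprescription drugs → 4% → €0.45
Pet grooming €64.61: taxable services → 6% → €3.88
Shoe repair €22.13: taxable services → 6% → €1.33
Pack of socks €7.19: apparel → 8.75% → €0.63
Canvas tote bag €15.41: all other goods → 3.25% → €0.50
Leather boots €282.89: apparel → 8.75% + 2.5% surcharge = 11.25% → €31.83
Phone case €24.13: all other goods → 3.25% → €0.78
Hot pretzel €3.13: hot prepared food → 6.5% → €0.20
Spiral notebook €3.20: all other goods → 3.25% → €0.10
Sushi platter €23.79: hot prepared food → 6.5% → €1.55
Total tax = €0.45 + €3.88 + €1.33 + €0.63 + €0.50 + €31.83 + €0.78 + €0.20 + €0.10 + €1.55 = €41.25

€41.25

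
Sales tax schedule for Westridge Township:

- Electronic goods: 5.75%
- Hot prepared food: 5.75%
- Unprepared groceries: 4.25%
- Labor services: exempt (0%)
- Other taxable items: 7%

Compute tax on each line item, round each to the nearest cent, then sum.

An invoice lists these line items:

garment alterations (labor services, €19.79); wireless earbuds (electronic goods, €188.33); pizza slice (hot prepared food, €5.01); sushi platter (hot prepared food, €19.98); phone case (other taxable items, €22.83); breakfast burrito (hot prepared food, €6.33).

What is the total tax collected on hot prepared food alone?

€1.80

Pizza slice €5.01: hot prepared food → 5.75% → €0.29
Sushi platter €19.98: hot prepared food → 5.75% → €1.15
Breakfast burrito €6.33: hot prepared food → 5.75% → €0.36
Tax on hot prepared food = €0.29 + €1.15 + €0.36 = €1.80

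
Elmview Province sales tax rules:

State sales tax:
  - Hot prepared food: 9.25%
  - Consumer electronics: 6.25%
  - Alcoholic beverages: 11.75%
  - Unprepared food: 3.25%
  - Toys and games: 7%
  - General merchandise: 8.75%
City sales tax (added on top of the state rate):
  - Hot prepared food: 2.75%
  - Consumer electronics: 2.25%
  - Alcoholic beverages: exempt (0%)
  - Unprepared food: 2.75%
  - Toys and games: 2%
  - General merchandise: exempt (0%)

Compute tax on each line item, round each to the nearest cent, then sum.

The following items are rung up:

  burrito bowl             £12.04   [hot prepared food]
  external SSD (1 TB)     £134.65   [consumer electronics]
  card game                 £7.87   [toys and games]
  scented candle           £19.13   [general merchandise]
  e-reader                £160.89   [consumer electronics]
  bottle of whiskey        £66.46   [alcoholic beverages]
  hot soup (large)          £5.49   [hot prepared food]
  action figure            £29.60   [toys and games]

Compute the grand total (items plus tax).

£476.21

Burrito bowl £12.04: hot prepared food → 9.25% + 2.75% city = 12% → £1.44
External SSD (1 TB) £134.65: consumer electronics → 6.25% + 2.25% city = 8.5% → £11.45
Card game £7.87: toys and games → 7% + 2% city = 9% → £0.71
Scented candle £19.13: general merchandise → 8.75% + 0% city = 8.75% → £1.67
E-reader £160.89: consumer electronics → 6.25% + 2.25% city = 8.5% → £13.68
Bottle of whiskey £66.46: alcoholic beverages → 11.75% + 0% city = 11.75% → £7.81
Hot soup (large) £5.49: hot prepared food → 9.25% + 2.75% city = 12% → £0.66
Action figure £29.60: toys and games → 7% + 2% city = 9% → £2.66
Subtotal = £436.13; tax = £40.08; total due = £476.21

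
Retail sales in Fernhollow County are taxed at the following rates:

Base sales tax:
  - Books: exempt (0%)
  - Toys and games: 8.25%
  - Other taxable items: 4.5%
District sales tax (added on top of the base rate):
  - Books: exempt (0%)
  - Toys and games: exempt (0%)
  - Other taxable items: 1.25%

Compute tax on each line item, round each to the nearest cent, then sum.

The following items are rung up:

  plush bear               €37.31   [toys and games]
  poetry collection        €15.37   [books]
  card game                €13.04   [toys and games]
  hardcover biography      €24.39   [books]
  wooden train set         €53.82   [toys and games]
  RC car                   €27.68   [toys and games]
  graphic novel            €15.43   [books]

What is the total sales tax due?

Plush bear €37.31: toys and games → 8.25% + 0% district = 8.25% → €3.08
Poetry collection €15.37: books → 0% + 0% district = 0% → €0.00
Card game €13.04: toys and games → 8.25% + 0% district = 8.25% → €1.08
Hardcover biography €24.39: books → 0% + 0% district = 0% → €0.00
Wooden train set €53.82: toys and games → 8.25% + 0% district = 8.25% → €4.44
RC car €27.68: toys and games → 8.25% + 0% district = 8.25% → €2.28
Graphic novel €15.43: books → 0% + 0% district = 0% → €0.00
Total tax = €3.08 + €1.08 + €4.44 + €2.28 = €10.88

€10.88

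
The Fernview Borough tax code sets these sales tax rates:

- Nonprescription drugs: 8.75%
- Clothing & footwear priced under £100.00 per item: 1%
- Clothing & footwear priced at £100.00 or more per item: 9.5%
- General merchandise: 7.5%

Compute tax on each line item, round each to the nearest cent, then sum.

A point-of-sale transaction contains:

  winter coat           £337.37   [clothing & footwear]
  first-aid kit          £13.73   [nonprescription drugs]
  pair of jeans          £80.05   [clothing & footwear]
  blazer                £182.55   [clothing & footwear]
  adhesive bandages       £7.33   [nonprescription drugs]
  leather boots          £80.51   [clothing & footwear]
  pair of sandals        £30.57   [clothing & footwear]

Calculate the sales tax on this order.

Winter coat £337.37: clothing & footwear, £100.00 or more → 9.5% → £32.05
First-aid kit £13.73: nonprescription drugs → 8.75% → £1.20
Pair of jeans £80.05: clothing & footwear, under £100.00 → 1% → £0.80
Blazer £182.55: clothing & footwear, £100.00 or more → 9.5% → £17.34
Adhesive bandages £7.33: nonprescription drugs → 8.75% → £0.64
Leather boots £80.51: clothing & footwear, under £100.00 → 1% → £0.81
Pair of sandals £30.57: clothing & footwear, under £100.00 → 1% → £0.31
Total tax = £32.05 + £1.20 + £0.80 + £17.34 + £0.64 + £0.81 + £0.31 = £53.15

£53.15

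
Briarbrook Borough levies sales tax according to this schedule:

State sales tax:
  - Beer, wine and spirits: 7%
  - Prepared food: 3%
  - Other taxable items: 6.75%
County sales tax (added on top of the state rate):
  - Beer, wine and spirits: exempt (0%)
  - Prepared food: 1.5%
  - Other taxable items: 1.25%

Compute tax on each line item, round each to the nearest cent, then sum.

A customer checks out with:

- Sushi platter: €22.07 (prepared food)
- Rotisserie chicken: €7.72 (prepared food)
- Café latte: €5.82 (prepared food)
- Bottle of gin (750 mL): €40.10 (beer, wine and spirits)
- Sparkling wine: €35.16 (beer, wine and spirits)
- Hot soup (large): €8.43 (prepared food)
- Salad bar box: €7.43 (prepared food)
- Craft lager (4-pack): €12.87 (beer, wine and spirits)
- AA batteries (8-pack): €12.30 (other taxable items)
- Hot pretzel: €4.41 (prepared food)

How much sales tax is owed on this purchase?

€9.66

Sushi platter €22.07: prepared food → 3% + 1.5% county = 4.5% → €0.99
Rotisserie chicken €7.72: prepared food → 3% + 1.5% county = 4.5% → €0.35
Café latte €5.82: prepared food → 3% + 1.5% county = 4.5% → €0.26
Bottle of gin (750 mL) €40.10: beer, wine and spirits → 7% + 0% county = 7% → €2.81
Sparkling wine €35.16: beer, wine and spirits → 7% + 0% county = 7% → €2.46
Hot soup (large) €8.43: prepared food → 3% + 1.5% county = 4.5% → €0.38
Salad bar box €7.43: prepared food → 3% + 1.5% county = 4.5% → €0.33
Craft lager (4-pack) €12.87: beer, wine and spirits → 7% + 0% county = 7% → €0.90
AA batteries (8-pack) €12.30: other taxable items → 6.75% + 1.25% county = 8% → €0.98
Hot pretzel €4.41: prepared food → 3% + 1.5% county = 4.5% → €0.20
Total tax = €0.99 + €0.35 + €0.26 + €2.81 + €2.46 + €0.38 + €0.33 + €0.90 + €0.98 + €0.20 = €9.66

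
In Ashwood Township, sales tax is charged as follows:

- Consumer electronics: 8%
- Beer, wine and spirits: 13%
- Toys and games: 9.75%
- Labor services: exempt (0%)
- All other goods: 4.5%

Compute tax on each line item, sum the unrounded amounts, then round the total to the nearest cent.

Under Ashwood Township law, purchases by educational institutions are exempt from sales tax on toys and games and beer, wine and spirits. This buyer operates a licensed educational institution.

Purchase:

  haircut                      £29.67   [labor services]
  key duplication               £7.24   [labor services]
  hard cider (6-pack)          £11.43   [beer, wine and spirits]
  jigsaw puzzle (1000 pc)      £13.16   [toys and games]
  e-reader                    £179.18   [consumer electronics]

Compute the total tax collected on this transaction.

Haircut £29.67: labor services → 0% → £0.00
Key duplication £7.24: labor services → 0% → £0.00
Hard cider (6-pack) £11.43: beer, wine and spirits, buyer-exempt → 0% → £0.00
Jigsaw puzzle (1000 pc) £13.16: toys and games, buyer-exempt → 0% → £0.00
E-reader £179.18: consumer electronics → 8% → £14.3344
Unrounded tax sum = £14.3344 → £14.33

£14.33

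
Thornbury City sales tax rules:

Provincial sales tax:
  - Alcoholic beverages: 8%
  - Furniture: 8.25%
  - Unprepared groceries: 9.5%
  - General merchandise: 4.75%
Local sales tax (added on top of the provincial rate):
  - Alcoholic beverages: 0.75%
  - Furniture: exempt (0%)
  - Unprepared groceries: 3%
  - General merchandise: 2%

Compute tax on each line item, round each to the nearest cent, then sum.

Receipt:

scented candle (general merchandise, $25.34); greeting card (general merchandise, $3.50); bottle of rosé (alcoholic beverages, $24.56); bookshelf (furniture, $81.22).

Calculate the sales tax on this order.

$10.80

Scented candle $25.34: general merchandise → 4.75% + 2% local = 6.75% → $1.71
Greeting card $3.50: general merchandise → 4.75% + 2% local = 6.75% → $0.24
Bottle of rosé $24.56: alcoholic beverages → 8% + 0.75% local = 8.75% → $2.15
Bookshelf $81.22: furniture → 8.25% + 0% local = 8.25% → $6.70
Total tax = $1.71 + $0.24 + $2.15 + $6.70 = $10.80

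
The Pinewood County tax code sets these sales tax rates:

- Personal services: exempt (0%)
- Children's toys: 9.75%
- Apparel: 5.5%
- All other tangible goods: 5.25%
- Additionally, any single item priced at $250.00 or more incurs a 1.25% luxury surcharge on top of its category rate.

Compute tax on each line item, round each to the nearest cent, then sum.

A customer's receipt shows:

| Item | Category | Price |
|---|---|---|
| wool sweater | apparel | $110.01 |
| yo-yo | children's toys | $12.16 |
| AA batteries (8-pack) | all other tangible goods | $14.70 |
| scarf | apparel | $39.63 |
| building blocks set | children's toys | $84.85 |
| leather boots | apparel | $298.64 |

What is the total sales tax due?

$38.62

Wool sweater $110.01: apparel → 5.5% → $6.05
Yo-yo $12.16: children's toys → 9.75% → $1.19
AA batteries (8-pack) $14.70: all other tangible goods → 5.25% → $0.77
Scarf $39.63: apparel → 5.5% → $2.18
Building blocks set $84.85: children's toys → 9.75% → $8.27
Leather boots $298.64: apparel → 5.5% + 1.25% surcharge = 6.75% → $20.16
Total tax = $6.05 + $1.19 + $0.77 + $2.18 + $8.27 + $20.16 = $38.62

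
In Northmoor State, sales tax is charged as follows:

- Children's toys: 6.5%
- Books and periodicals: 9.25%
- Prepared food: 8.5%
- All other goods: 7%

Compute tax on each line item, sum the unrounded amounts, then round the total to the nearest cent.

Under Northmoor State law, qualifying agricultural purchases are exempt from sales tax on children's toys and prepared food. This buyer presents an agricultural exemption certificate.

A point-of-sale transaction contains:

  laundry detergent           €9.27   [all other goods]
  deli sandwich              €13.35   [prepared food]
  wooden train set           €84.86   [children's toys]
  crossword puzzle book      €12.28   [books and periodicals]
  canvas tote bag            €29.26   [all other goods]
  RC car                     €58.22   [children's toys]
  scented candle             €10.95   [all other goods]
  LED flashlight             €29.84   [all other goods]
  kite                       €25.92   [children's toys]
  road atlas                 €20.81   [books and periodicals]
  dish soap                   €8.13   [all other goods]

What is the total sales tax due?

€9.18

Laundry detergent €9.27: all other goods → 7% → €0.6489
Deli sandwich €13.35: prepared food, buyer-exempt → 0% → €0.00
Wooden train set €84.86: children's toys, buyer-exempt → 0% → €0.00
Crossword puzzle book €12.28: books and periodicals → 9.25% → €1.1359
Canvas tote bag €29.26: all other goods → 7% → €2.0482
RC car €58.22: children's toys, buyer-exempt → 0% → €0.00
Scented candle €10.95: all other goods → 7% → €0.7665
LED flashlight €29.84: all other goods → 7% → €2.0888
Kite €25.92: children's toys, buyer-exempt → 0% → €0.00
Road atlas €20.81: books and periodicals → 9.25% → €1.924925
Dish soap €8.13: all other goods → 7% → €0.5691
Unrounded tax sum = €9.182325 → €9.18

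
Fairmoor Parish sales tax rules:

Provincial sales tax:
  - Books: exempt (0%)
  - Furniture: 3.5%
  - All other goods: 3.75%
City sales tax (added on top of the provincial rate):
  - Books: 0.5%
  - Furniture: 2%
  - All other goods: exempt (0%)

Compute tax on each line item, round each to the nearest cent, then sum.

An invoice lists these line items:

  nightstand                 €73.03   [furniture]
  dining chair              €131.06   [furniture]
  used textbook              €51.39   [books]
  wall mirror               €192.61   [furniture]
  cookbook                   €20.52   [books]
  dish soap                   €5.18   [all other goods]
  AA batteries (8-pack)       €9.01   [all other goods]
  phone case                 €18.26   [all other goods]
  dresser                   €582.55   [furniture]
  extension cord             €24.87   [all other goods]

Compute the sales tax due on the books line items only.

Used textbook €51.39: books → 0% + 0.5% city = 0.5% → €0.26
Cookbook €20.52: books → 0% + 0.5% city = 0.5% → €0.10
Tax on books = €0.26 + €0.10 = €0.36

€0.36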